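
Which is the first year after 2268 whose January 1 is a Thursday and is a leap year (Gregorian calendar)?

Jan 1 advances by 2 weekdays after a leap year and by 1 after a common year.
2268: Jan 1 is Wednesday (leap).
2269: Friday
2270: Saturday
2271: Sunday
2272: Monday (leap)
2273: Wednesday
2274: Thursday
2275: Friday
2276: Saturday (leap)
2277: Monday
2278: Tuesday
2279: Wednesday
2280: Thursday (leap)
2280 begins on a Thursday and is a leap year.

2280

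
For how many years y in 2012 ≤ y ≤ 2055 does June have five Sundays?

13

June has 30 days; it has five Sundays when Sunday falls among the first (month-length − 28) days — i.e. when June 1 is one of Sunday/Saturday.
June 1 by year: 2012:Fri 2013:Sat✓ 2014:Sun✓ 2015:Mon 2016:Wed 2017:Thu 2018:Fri 2019:Sat✓ 2020:Mon 2021:Tue 2022:Wed 2023:Thu 2024:Sat✓ 2025:Sun✓ 2026:Mon …(14 more)… 2041:Sat✓ 2042:Sun✓ 2043:Mon 2044:Wed 2045:Thu 2046:Fri 2047:Sat✓ 2048:Mon 2049:Tue 2050:Wed 2051:Thu 2052:Sat✓ 2053:Sun✓ 2054:Mon 2055:Tue
Years with five Sundays: 2013, 2014, 2019, 2024, 2025, 2030, 2031, 2036, 2041, 2042, 2047, 2052, 2053 → 13.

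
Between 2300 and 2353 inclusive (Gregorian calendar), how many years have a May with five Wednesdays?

24

May has 31 days; it has five Wednesdays when Wednesday falls among the first (month-length − 28) days — i.e. when May 1 is one of Wednesday/Tuesday/Monday.
May 1 by year: 2300:Tue✓ 2301:Wed✓ 2302:Thu 2303:Fri 2304:Sun 2305:Mon✓ 2306:Tue✓ 2307:Wed✓ 2308:Fri 2309:Sat 2310:Sun 2311:Mon✓ 2312:Wed✓ 2313:Thu 2314:Fri …(24 more)… 2339:Mon✓ 2340:Wed✓ 2341:Thu 2342:Fri 2343:Sat 2344:Mon✓ 2345:Tue✓ 2346:Wed✓ 2347:Thu 2348:Sat 2349:Sun 2350:Mon✓ 2351:Tue✓ 2352:Thu 2353:Fri
Years with five Wednesdays: 2300, 2301, 2305, 2306, 2307, 2311, 2312, 2316, 2317, 2318, 2322, 2323, 2328, 2329, 2333, 2334, 2335, 2339, 2340, 2344, 2345, 2346, 2350, 2351 → 24.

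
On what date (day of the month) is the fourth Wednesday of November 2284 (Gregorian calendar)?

26

November 1, 2284 is a Saturday, so the first Wednesday is the 5th.
The fourth Wednesday is 5 + 21 = 26.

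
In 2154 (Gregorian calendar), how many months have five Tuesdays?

A month of length L has five Tuesdays iff its first Tuesday is on day ≤ L−28 (so day 1–3 in a 31-day month, 1–2 in a 30-day month, day 1 in a leap February).
Checking each month of 2154: Jan starts Tue (31d) ✓; Feb starts Fri (28d); Mar starts Fri (31d); Apr starts Mon (30d) ✓; May starts Wed (31d); Jun starts Sat (30d); Jul starts Mon (31d) ✓; Aug starts Thu (31d); Sep starts Sun (30d); Oct starts Tue (31d) ✓; Nov starts Fri (30d); Dec starts Sun (31d) ✓.
Five-Tuesday months: January, April, July, October, December → 5.

5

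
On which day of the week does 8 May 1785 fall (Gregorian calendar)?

January 1, 1785 is a Saturday.
May 8 is day 128 of the year, i.e. 127 days after Jan 1.
127 mod 7 = 1, so advance 1 weekday from Saturday: Sunday.

Sunday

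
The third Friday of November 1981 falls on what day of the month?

20

November 1, 1981 is a Sunday, so the first Friday is the 6th.
The third Friday is 6 + 14 = 20.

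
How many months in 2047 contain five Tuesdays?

A month of length L has five Tuesdays iff its first Tuesday is on day ≤ L−28 (so day 1–3 in a 31-day month, 1–2 in a 30-day month, day 1 in a leap February).
Checking each month of 2047: Jan starts Tue (31d) ✓; Feb starts Fri (28d); Mar starts Fri (31d); Apr starts Mon (30d) ✓; May starts Wed (31d); Jun starts Sat (30d); Jul starts Mon (31d) ✓; Aug starts Thu (31d); Sep starts Sun (30d); Oct starts Tue (31d) ✓; Nov starts Fri (30d); Dec starts Sun (31d) ✓.
Five-Tuesday months: January, April, July, October, December → 5.

5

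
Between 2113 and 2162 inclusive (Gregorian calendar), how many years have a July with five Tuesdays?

July has 31 days; it has five Tuesdays when Tuesday falls among the first (month-length − 28) days — i.e. when July 1 is one of Tuesday/Monday/Sunday.
July 1 by year: 2113:Sat 2114:Sun✓ 2115:Mon✓ 2116:Wed 2117:Thu 2118:Fri 2119:Sat 2120:Mon✓ 2121:Tue✓ 2122:Wed 2123:Thu 2124:Sat 2125:Sun✓ 2126:Mon✓ 2127:Tue✓ …(20 more)… 2148:Mon✓ 2149:Tue✓ 2150:Wed 2151:Thu 2152:Sat 2153:Sun✓ 2154:Mon✓ 2155:Tue✓ 2156:Thu 2157:Fri 2158:Sat 2159:Sun✓ 2160:Tue✓ 2161:Wed 2162:Thu
Years with five Tuesdays: 2114, 2115, 2120, 2121, 2125, 2126, 2127, 2131, 2132, 2136, 2137, 2138, 2142, 2143, 2148, 2149, 2153, 2154, 2155, 2159, 2160 → 21.

21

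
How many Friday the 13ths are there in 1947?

1

Check the 13th of each month of 1947: Jan 13: Mon, Feb 13: Thu, Mar 13: Thu, Apr 13: Sun, May 13: Tue, Jun 13: Fri, Jul 13: Sun, Aug 13: Wed, Sep 13: Sat, Oct 13: Mon, Nov 13: Thu, Dec 13: Sat.
Friday occurs in June — 1 month.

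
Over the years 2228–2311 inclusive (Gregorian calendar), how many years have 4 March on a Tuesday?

11

Track 4 March's weekday year by year (advancing +1, or +2 across a Feb 29):
  2228: Tue ✓  2229: Wed (+1)  2230: Thu (+1)  2231: Fri (+1)  2232: Sun (+2)
  2233: Mon (+1)  2234: Tue (+1) ✓  2235: Wed (+1)  2236: Fri (+2)  2237: Sat (+1)
  2238: Sun (+1)  2239: Mon (+1)  2240: Wed (+2)  2241: Thu (+1)  … (56 more years) …
  2298: Fri (+1)  2299: Sat (+1)  2300: Sun (+1)  2301: Mon (+1)  2302: Tue (+1) ✓
  2303: Wed (+1)  2304: Fri (+2)  2305: Sat (+1)  2306: Sun (+1)  2307: Mon (+1)
  2308: Wed (+2)  2309: Thu (+1)  2310: Fri (+1)  2311: Sat (+1)
Tuesday years: 2228, 2234, 2245, 2251, 2256, 2262, 2273, 2279, 2284, 2290, 2302 — 11 in total.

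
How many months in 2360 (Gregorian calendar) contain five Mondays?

A month of length L has five Mondays iff its first Monday is on day ≤ L−28 (so day 1–3 in a 31-day month, 1–2 in a 30-day month, day 1 in a leap February).
Checking each month of 2360: Jan starts Fri (31d); Feb starts Mon (29d) ✓; Mar starts Tue (31d); Apr starts Fri (30d); May starts Sun (31d) ✓; Jun starts Wed (30d); Jul starts Fri (31d); Aug starts Mon (31d) ✓; Sep starts Thu (30d); Oct starts Sat (31d) ✓; Nov starts Tue (30d); Dec starts Thu (31d).
Five-Monday months: February, May, August, October → 4.

4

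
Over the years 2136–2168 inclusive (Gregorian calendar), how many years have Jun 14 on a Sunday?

5

Track Jun 14's weekday year by year (advancing +1, or +2 across a Feb 29):
  2136: Thu  2137: Fri (+1)  2138: Sat (+1)  2139: Sun (+1) ✓  2140: Tue (+2)
  2141: Wed (+1)  2142: Thu (+1)  2143: Fri (+1)  2144: Sun (+2) ✓  2145: Mon (+1)
  2146: Tue (+1)  2147: Wed (+1)  2148: Fri (+2)  2149: Sat (+1)  … (5 more years) …
  2155: Sat (+1)  2156: Mon (+2)  2157: Tue (+1)  2158: Wed (+1)  2159: Thu (+1)
  2160: Sat (+2)  2161: Sun (+1) ✓  2162: Mon (+1)  2163: Tue (+1)  2164: Thu (+2)
  2165: Fri (+1)  2166: Sat (+1)  2167: Sun (+1) ✓  2168: Tue (+2)
Sunday years: 2139, 2144, 2150, 2161, 2167 — 5 in total.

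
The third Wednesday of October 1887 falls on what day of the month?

October 1, 1887 is a Saturday, so the first Wednesday is the 5th.
The third Wednesday is 5 + 14 = 19.

19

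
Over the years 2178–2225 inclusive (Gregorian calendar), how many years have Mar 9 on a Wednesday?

7

Track Mar 9's weekday year by year (advancing +1, or +2 across a Feb 29):
  2178: Mon  2179: Tue (+1)  2180: Thu (+2)  2181: Fri (+1)  2182: Sat (+1)
  2183: Sun (+1)  2184: Tue (+2)  2185: Wed (+1) ✓  2186: Thu (+1)  2187: Fri (+1)
  2188: Sun (+2)  2189: Mon (+1)  2190: Tue (+1)  2191: Wed (+1) ✓  … (20 more years) …
  2212: Mon (+2)  2213: Tue (+1)  2214: Wed (+1) ✓  2215: Thu (+1)  2216: Sat (+2)
  2217: Sun (+1)  2218: Mon (+1)  2219: Tue (+1)  2220: Thu (+2)  2221: Fri (+1)
  2222: Sat (+1)  2223: Sun (+1)  2224: Tue (+2)  2225: Wed (+1) ✓
Wednesday years: 2185, 2191, 2196, 2203, 2208, 2214, 2225 — 7 in total.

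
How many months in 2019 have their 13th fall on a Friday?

2

Check the 13th of each month of 2019: Jan 13: Sun, Feb 13: Wed, Mar 13: Wed, Apr 13: Sat, May 13: Mon, Jun 13: Thu, Jul 13: Sat, Aug 13: Tue, Sep 13: Fri, Oct 13: Sun, Nov 13: Wed, Dec 13: Fri.
Friday occurs in September, December — 2 months.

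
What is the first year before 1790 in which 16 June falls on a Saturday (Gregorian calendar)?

From one year to the next, a fixed date's weekday advances by 1, or by 2 when a Feb 29 lies between the two dates.
1790: June 16 is Wednesday.
1789: Tuesday (−1)
1788: Monday (−1)
1787: Saturday (−2)
16 June falls on a Saturday in 1787.

1787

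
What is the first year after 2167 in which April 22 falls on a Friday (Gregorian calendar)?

2168

From one year to the next, a fixed date's weekday advances by 1, or by 2 when a Feb 29 lies between the two dates.
2167: April 22 is Wednesday.
2168: Friday (+2)
April 22 falls on a Friday in 2168.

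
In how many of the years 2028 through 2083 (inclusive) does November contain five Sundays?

16

November has 30 days; it has five Sundays when Sunday falls among the first (month-length − 28) days — i.e. when November 1 is one of Sunday/Saturday.
November 1 by year: 2028:Wed 2029:Thu 2030:Fri 2031:Sat✓ 2032:Mon 2033:Tue 2034:Wed 2035:Thu 2036:Sat✓ 2037:Sun✓ 2038:Mon 2039:Tue 2040:Thu 2041:Fri 2042:Sat✓ …(26 more)… 2069:Fri 2070:Sat✓ 2071:Sun✓ 2072:Tue 2073:Wed 2074:Thu 2075:Fri 2076:Sun✓ 2077:Mon 2078:Tue 2079:Wed 2080:Fri 2081:Sat✓ 2082:Sun✓ 2083:Mon
Years with five Sundays: 2031, 2036, 2037, 2042, 2043, 2048, 2053, 2054, 2059, 2064, 2065, 2070, 2071, 2076, 2081, 2082 → 16.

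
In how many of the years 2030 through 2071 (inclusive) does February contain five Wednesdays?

2

February has 28 days (29 in leap years); it has five Wednesdays when Wednesday falls among the first (month-length − 28) days — i.e. when February 1 is Wednesday in a leap year (never in a common year).
February 1 by year: 2030:Fri 2031:Sat 2032:Sun 2033:Tue 2034:Wed 2035:Thu 2036:Fri 2037:Sun 2038:Mon 2039:Tue 2040:Wed✓ 2041:Fri 2042:Sat 2043:Sun 2044:Mon …(12 more)… 2057:Thu 2058:Fri 2059:Sat 2060:Sun 2061:Tue 2062:Wed 2063:Thu 2064:Fri 2065:Sun 2066:Mon 2067:Tue 2068:Wed✓ 2069:Fri 2070:Sat 2071:Sun
Years with five Wednesdays: 2040, 2068 → 2.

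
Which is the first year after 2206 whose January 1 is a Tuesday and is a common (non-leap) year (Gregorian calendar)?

2211

Jan 1 advances by 2 weekdays after a leap year and by 1 after a common year.
2206: Jan 1 is Wednesday.
2207: Thursday
2208: Friday (leap)
2209: Sunday
2210: Monday
2211: Tuesday
2211 begins on a Tuesday and is a common year.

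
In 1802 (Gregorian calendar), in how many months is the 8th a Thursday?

2

Check the 8th of each month of 1802: Jan 8: Fri, Feb 8: Mon, Mar 8: Mon, Apr 8: Thu, May 8: Sat, Jun 8: Tue, Jul 8: Thu, Aug 8: Sun, Sep 8: Wed, Oct 8: Fri, Nov 8: Mon, Dec 8: Wed.
Thursday occurs in April, July — 2 months.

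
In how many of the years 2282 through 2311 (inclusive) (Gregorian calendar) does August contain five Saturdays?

12

August has 31 days; it has five Saturdays when Saturday falls among the first (month-length − 28) days — i.e. when August 1 is one of Saturday/Friday/Thursday.
August 1 by year: 2282:Tue 2283:Wed 2284:Fri✓ 2285:Sat✓ 2286:Sun 2287:Mon 2288:Wed 2289:Thu✓ 2290:Fri✓ 2291:Sat✓ 2292:Mon 2293:Tue 2294:Wed 2295:Thu✓ 2296:Sat✓ 2297:Sun 2298:Mon 2299:Tue 2300:Wed 2301:Thu✓ 2302:Fri✓ 2303:Sat✓ 2304:Mon 2305:Tue 2306:Wed 2307:Thu✓ 2308:Sat✓ 2309:Sun 2310:Mon 2311:Tue
Years with five Saturdays: 2284, 2285, 2289, 2290, 2291, 2295, 2296, 2301, 2302, 2303, 2307, 2308 → 12.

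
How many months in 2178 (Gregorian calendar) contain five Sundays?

4

A month of length L has five Sundays iff its first Sunday is on day ≤ L−28 (so day 1–3 in a 31-day month, 1–2 in a 30-day month, day 1 in a leap February).
Checking each month of 2178: Jan starts Thu (31d); Feb starts Sun (28d); Mar starts Sun (31d) ✓; Apr starts Wed (30d); May starts Fri (31d) ✓; Jun starts Mon (30d); Jul starts Wed (31d); Aug starts Sat (31d) ✓; Sep starts Tue (30d); Oct starts Thu (31d); Nov starts Sun (30d) ✓; Dec starts Tue (31d).
Five-Sunday months: March, May, August, November → 4.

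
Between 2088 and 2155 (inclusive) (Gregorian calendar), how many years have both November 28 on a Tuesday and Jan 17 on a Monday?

2

Check each year's weekday for November 28 and Jan 17:
  2088: Sun/Sat  2089: Mon/Mon  2090: Tue/Tue  2091: Wed/Wed  2092: Fri/Thu  2093: Sat/Sat  2094: Sun/Sun  2095: Mon/Mon  2096: Wed/Tue  2097: Thu/Thu  2098: Fri/Fri  2099: Sat/Sat  2100: Sun/Sun  2101: Mon/Mon  …(40 more)…  2142: Wed/Wed  2143: Thu/Thu  2144: Sat/Fri  2145: Sun/Sun  2146: Mon/Mon  2147: Tue/Tue  2148: Thu/Wed  2149: Fri/Fri  2150: Sat/Sat  2151: Sun/Sun  2152: Tue/Mon ✓  2153: Wed/Wed  2154: Thu/Thu  2155: Fri/Fri
Both conditions hold in: 2124, 2152 — 2.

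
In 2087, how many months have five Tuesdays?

4

A month of length L has five Tuesdays iff its first Tuesday is on day ≤ L−28 (so day 1–3 in a 31-day month, 1–2 in a 30-day month, day 1 in a leap February).
Checking each month of 2087: Jan starts Wed (31d); Feb starts Sat (28d); Mar starts Sat (31d); Apr starts Tue (30d) ✓; May starts Thu (31d); Jun starts Sun (30d); Jul starts Tue (31d) ✓; Aug starts Fri (31d); Sep starts Mon (30d) ✓; Oct starts Wed (31d); Nov starts Sat (30d); Dec starts Mon (31d) ✓.
Five-Tuesday months: April, July, September, December → 4.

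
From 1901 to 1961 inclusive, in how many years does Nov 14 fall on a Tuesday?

Track Nov 14's weekday year by year (advancing +1, or +2 across a Feb 29):
  1901: Thu  1902: Fri (+1)  1903: Sat (+1)  1904: Mon (+2)  1905: Tue (+1) ✓
  1906: Wed (+1)  1907: Thu (+1)  1908: Sat (+2)  1909: Sun (+1)  1910: Mon (+1)
  1911: Tue (+1) ✓  1912: Thu (+2)  1913: Fri (+1)  1914: Sat (+1)  … (33 more years) …
  1948: Sun (+2)  1949: Mon (+1)  1950: Tue (+1) ✓  1951: Wed (+1)  1952: Fri (+2)
  1953: Sat (+1)  1954: Sun (+1)  1955: Mon (+1)  1956: Wed (+2)  1957: Thu (+1)
  1958: Fri (+1)  1959: Sat (+1)  1960: Mon (+2)  1961: Tue (+1) ✓
Tuesday years: 1905, 1911, 1916, 1922, 1933, 1939, 1944, 1950, 1961 — 9 in total.

9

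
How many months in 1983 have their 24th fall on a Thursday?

Check the 24th of each month of 1983: Jan 24: Mon, Feb 24: Thu, Mar 24: Thu, Apr 24: Sun, May 24: Tue, Jun 24: Fri, Jul 24: Sun, Aug 24: Wed, Sep 24: Sat, Oct 24: Mon, Nov 24: Thu, Dec 24: Sat.
Thursday occurs in February, March, November — 3 months.

3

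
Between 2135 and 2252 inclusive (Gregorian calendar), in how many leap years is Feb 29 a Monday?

5

Leap years in 2135–2252: 29 of them.
Feb 29 weekday advances by 5 (mod 7) from one leap year to the next four years later (or differs when a century non-leap intervenes).
Leap-day weekdays: 2136:Wed 2140:Mon✓ 2144:Sat 2148:Thu 2152:Tue 2156:Sun 2160:Fri 2164:Wed 2168:Mon✓ 2172:Sat 2176:Thu 2180:Tue 2184:Sun …(3 more)… 2204:Wed 2208:Mon✓ 2212:Sat 2216:Thu 2220:Tue 2224:Sun 2228:Fri 2232:Wed 2236:Mon✓ 2240:Sat 2244:Thu 2248:Tue 2252:Sun
Monday: 2140, 2168, 2196, 2208, 2236 → 5.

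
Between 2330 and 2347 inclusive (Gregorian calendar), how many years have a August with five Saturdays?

August has 31 days; it has five Saturdays when Saturday falls among the first (month-length − 28) days — i.e. when August 1 is one of Saturday/Friday/Thursday.
August 1 by year: 2330:Fri✓ 2331:Sat✓ 2332:Mon 2333:Tue 2334:Wed 2335:Thu✓ 2336:Sat✓ 2337:Sun 2338:Mon 2339:Tue 2340:Thu✓ 2341:Fri✓ 2342:Sat✓ 2343:Sun 2344:Tue 2345:Wed 2346:Thu✓ 2347:Fri✓
Years with five Saturdays: 2330, 2331, 2335, 2336, 2340, 2341, 2342, 2346, 2347 → 9.

9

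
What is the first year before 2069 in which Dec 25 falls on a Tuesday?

From one year to the next, a fixed date's weekday advances by 1, or by 2 when a Feb 29 lies between the two dates.
2069: December 25 is Wednesday.
2068: Tuesday (−1)
Dec 25 falls on a Tuesday in 2068.

2068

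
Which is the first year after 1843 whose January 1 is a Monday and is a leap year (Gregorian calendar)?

Jan 1 advances by 2 weekdays after a leap year and by 1 after a common year.
1843: Jan 1 is Sunday.
1844: Monday (leap)
1844 begins on a Monday and is a leap year.

1844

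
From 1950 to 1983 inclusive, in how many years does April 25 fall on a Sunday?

5

Track April 25's weekday year by year (advancing +1, or +2 across a Feb 29):
  1950: Tue  1951: Wed (+1)  1952: Fri (+2)  1953: Sat (+1)  1954: Sun (+1) ✓
  1955: Mon (+1)  1956: Wed (+2)  1957: Thu (+1)  1958: Fri (+1)  1959: Sat (+1)
  1960: Mon (+2)  1961: Tue (+1)  1962: Wed (+1)  1963: Thu (+1)  … (6 more years) …
  1970: Sat (+1)  1971: Sun (+1) ✓  1972: Tue (+2)  1973: Wed (+1)  1974: Thu (+1)
  1975: Fri (+1)  1976: Sun (+2) ✓  1977: Mon (+1)  1978: Tue (+1)  1979: Wed (+1)
  1980: Fri (+2)  1981: Sat (+1)  1982: Sun (+1) ✓  1983: Mon (+1)
Sunday years: 1954, 1965, 1971, 1976, 1982 — 5 in total.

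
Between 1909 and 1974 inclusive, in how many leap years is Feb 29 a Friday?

2

Leap years in 1909–1974: 16 of them.
Feb 29 weekday advances by 5 (mod 7) from one leap year to the next four years later (or differs when a century non-leap intervenes).
Leap-day weekdays: 1912:Thu 1916:Tue 1920:Sun 1924:Fri✓ 1928:Wed 1932:Mon 1936:Sat 1940:Thu 1944:Tue 1948:Sun 1952:Fri✓ 1956:Wed 1960:Mon 1964:Sat 1968:Thu 1972:Tue
Friday: 1924, 1952 → 2.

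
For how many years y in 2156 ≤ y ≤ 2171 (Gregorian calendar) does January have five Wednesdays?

January has 31 days; it has five Wednesdays when Wednesday falls among the first (month-length − 28) days — i.e. when January 1 is one of Wednesday/Tuesday/Monday.
January 1 by year: 2156:Thu 2157:Sat 2158:Sun 2159:Mon✓ 2160:Tue✓ 2161:Thu 2162:Fri 2163:Sat 2164:Sun 2165:Tue✓ 2166:Wed✓ 2167:Thu 2168:Fri 2169:Sun 2170:Mon✓ 2171:Tue✓
Years with five Wednesdays: 2159, 2160, 2165, 2166, 2170, 2171 → 6.

6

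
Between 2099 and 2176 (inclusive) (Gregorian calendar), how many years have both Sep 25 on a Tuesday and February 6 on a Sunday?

0

Check each year's weekday for Sep 25 and February 6:
  2099: Fri/Fri  2100: Sat/Sat  2101: Sun/Sun  2102: Mon/Mon  2103: Tue/Tue  2104: Thu/Wed  2105: Fri/Fri  2106: Sat/Sat  2107: Sun/Sun  2108: Tue/Mon  2109: Wed/Wed  2110: Thu/Thu  2111: Fri/Fri  2112: Sun/Sat  …(50 more)…  2163: Sun/Sun  2164: Tue/Mon  2165: Wed/Wed  2166: Thu/Thu  2167: Fri/Fri  2168: Sun/Sat  2169: Mon/Mon  2170: Tue/Tue  2171: Wed/Wed  2172: Fri/Thu  2173: Sat/Sat  2174: Sun/Sun  2175: Mon/Mon  2176: Wed/Tue
Both conditions hold in: no year — 0.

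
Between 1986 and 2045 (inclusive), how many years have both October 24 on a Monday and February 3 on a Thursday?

6

Check each year's weekday for October 24 and February 3:
  1986: Fri/Mon  1987: Sat/Tue  1988: Mon/Wed  1989: Tue/Fri  1990: Wed/Sat  1991: Thu/Sun  1992: Sat/Mon  1993: Sun/Wed  1994: Mon/Thu ✓  1995: Tue/Fri  1996: Thu/Sat  1997: Fri/Mon  1998: Sat/Tue  1999: Sun/Wed  …(32 more)…  2032: Sun/Tue  2033: Mon/Thu ✓  2034: Tue/Fri  2035: Wed/Sat  2036: Fri/Sun  2037: Sat/Tue  2038: Sun/Wed  2039: Mon/Thu ✓  2040: Wed/Fri  2041: Thu/Sun  2042: Fri/Mon  2043: Sat/Tue  2044: Mon/Wed  2045: Tue/Fri
Both conditions hold in: 1994, 2005, 2011, 2022, 2033, 2039 — 6.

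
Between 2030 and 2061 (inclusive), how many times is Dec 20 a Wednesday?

4

Track Dec 20's weekday year by year (advancing +1, or +2 across a Feb 29):
  2030: Fri  2031: Sat (+1)  2032: Mon (+2)  2033: Tue (+1)  2034: Wed (+1) ✓
  2035: Thu (+1)  2036: Sat (+2)  2037: Sun (+1)  2038: Mon (+1)  2039: Tue (+1)
  2040: Thu (+2)  2041: Fri (+1)  2042: Sat (+1)  2043: Sun (+1)  … (4 more years) …
  2048: Sun (+2)  2049: Mon (+1)  2050: Tue (+1)  2051: Wed (+1) ✓  2052: Fri (+2)
  2053: Sat (+1)  2054: Sun (+1)  2055: Mon (+1)  2056: Wed (+2) ✓  2057: Thu (+1)
  2058: Fri (+1)  2059: Sat (+1)  2060: Mon (+2)  2061: Tue (+1)
Wednesday years: 2034, 2045, 2051, 2056 — 4 in total.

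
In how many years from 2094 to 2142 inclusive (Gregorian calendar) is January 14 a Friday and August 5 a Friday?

Check each year's weekday for January 14 and August 5:
  2094: Thu/Thu  2095: Fri/Fri ✓  2096: Sat/Sun  2097: Mon/Mon  2098: Tue/Tue  2099: Wed/Wed  2100: Thu/Thu  2101: Fri/Fri ✓  2102: Sat/Sat  2103: Sun/Sun  2104: Mon/Tue  2105: Wed/Wed  2106: Thu/Thu  2107: Fri/Fri ✓  …(21 more)…  2129: Fri/Fri ✓  2130: Sat/Sat  2131: Sun/Sun  2132: Mon/Tue  2133: Wed/Wed  2134: Thu/Thu  2135: Fri/Fri ✓  2136: Sat/Sun  2137: Mon/Mon  2138: Tue/Tue  2139: Wed/Wed  2140: Thu/Fri  2141: Sat/Sat  2142: Sun/Sun
Both conditions hold in: 2095, 2101, 2107, 2118, 2129, 2135 — 6.

6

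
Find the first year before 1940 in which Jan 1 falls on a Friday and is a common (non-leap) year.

1937

Jan 1 advances by 2 weekdays after a leap year and by 1 after a common year.
1940: Jan 1 is Monday (leap).
1939: Sunday
1938: Saturday
1937: Friday
1937 begins on a Friday and is a common year.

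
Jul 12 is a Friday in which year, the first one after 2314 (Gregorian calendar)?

From one year to the next, a fixed date's weekday advances by 1, or by 2 when a Feb 29 lies between the two dates.
2314: July 12 is Sunday.
2315: Monday (+1)
2316: Wednesday (+2)
2317: Thursday (+1)
2318: Friday (+1)
Jul 12 falls on a Friday in 2318.

2318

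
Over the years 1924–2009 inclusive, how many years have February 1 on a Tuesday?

Track February 1's weekday year by year (advancing +1, or +2 across a Feb 29):
  1924: Fri  1925: Sun (+2)  1926: Mon (+1)  1927: Tue (+1) ✓  1928: Wed (+1)
  1929: Fri (+2)  1930: Sat (+1)  1931: Sun (+1)  1932: Mon (+1)  1933: Wed (+2)
  1934: Thu (+1)  1935: Fri (+1)  1936: Sat (+1)  1937: Mon (+2)  … (58 more years) …
  1996: Thu (+1)  1997: Sat (+2)  1998: Sun (+1)  1999: Mon (+1)  2000: Tue (+1) ✓
  2001: Thu (+2)  2002: Fri (+1)  2003: Sat (+1)  2004: Sun (+1)  2005: Tue (+2) ✓
  2006: Wed (+1)  2007: Thu (+1)  2008: Fri (+1)  2009: Sun (+2)
Tuesday years: 1927, 1938, 1944, 1949, 1955, 1966, 1972, 1977, 1983, 1994, 2000, 2005 — 12 in total.

12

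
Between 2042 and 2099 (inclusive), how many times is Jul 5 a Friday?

Track Jul 5's weekday year by year (advancing +1, or +2 across a Feb 29):
  2042: Sat  2043: Sun (+1)  2044: Tue (+2)  2045: Wed (+1)  2046: Thu (+1)
  2047: Fri (+1) ✓  2048: Sun (+2)  2049: Mon (+1)  2050: Tue (+1)  2051: Wed (+1)
  2052: Fri (+2) ✓  2053: Sat (+1)  2054: Sun (+1)  2055: Mon (+1)  … (30 more years) …
  2086: Fri (+1) ✓  2087: Sat (+1)  2088: Mon (+2)  2089: Tue (+1)  2090: Wed (+1)
  2091: Thu (+1)  2092: Sat (+2)  2093: Sun (+1)  2094: Mon (+1)  2095: Tue (+1)
  2096: Thu (+2)  2097: Fri (+1) ✓  2098: Sat (+1)  2099: Sun (+1)
Friday years: 2047, 2052, 2058, 2069, 2075, 2080, 2086, 2097 — 8 in total.

8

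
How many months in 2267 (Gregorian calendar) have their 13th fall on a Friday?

Check the 13th of each month of 2267: Jan 13: Sun, Feb 13: Wed, Mar 13: Wed, Apr 13: Sat, May 13: Mon, Jun 13: Thu, Jul 13: Sat, Aug 13: Tue, Sep 13: Fri, Oct 13: Sun, Nov 13: Wed, Dec 13: Fri.
Friday occurs in September, December — 2 months.

2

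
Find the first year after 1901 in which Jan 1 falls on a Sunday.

1905

Jan 1 advances by 2 weekdays after a leap year and by 1 after a common year.
1901: Jan 1 is Tuesday.
1902: Wednesday
1903: Thursday
1904: Friday (leap)
1905: Sunday
1905 begins on a Sunday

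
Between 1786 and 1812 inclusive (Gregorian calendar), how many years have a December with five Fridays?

December has 31 days; it has five Fridays when Friday falls among the first (month-length − 28) days — i.e. when December 1 is one of Friday/Thursday/Wednesday.
December 1 by year: 1786:Fri✓ 1787:Sat 1788:Mon 1789:Tue 1790:Wed✓ 1791:Thu✓ 1792:Sat 1793:Sun 1794:Mon 1795:Tue 1796:Thu✓ 1797:Fri✓ 1798:Sat 1799:Sun 1800:Mon 1801:Tue 1802:Wed✓ 1803:Thu✓ 1804:Sat 1805:Sun 1806:Mon 1807:Tue 1808:Thu✓ 1809:Fri✓ 1810:Sat 1811:Sun 1812:Tue
Years with five Fridays: 1786, 1790, 1791, 1796, 1797, 1802, 1803, 1808, 1809 → 9.

9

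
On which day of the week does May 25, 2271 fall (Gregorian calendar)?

Thursday

January 1, 2271 is a Sunday.
May 25 is day 145 of the year, i.e. 144 days after Jan 1.
144 mod 7 = 4, so advance 4 weekdays from Sunday: Thursday.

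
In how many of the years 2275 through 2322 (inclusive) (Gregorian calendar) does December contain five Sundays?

December has 31 days; it has five Sundays when Sunday falls among the first (month-length − 28) days — i.e. when December 1 is one of Sunday/Saturday/Friday.
December 1 by year: 2275:Wed 2276:Fri✓ 2277:Sat✓ 2278:Sun✓ 2279:Mon 2280:Wed 2281:Thu 2282:Fri✓ 2283:Sat✓ 2284:Mon 2285:Tue 2286:Wed 2287:Thu 2288:Sat✓ 2289:Sun✓ …(18 more)… 2308:Tue 2309:Wed 2310:Thu 2311:Fri✓ 2312:Sun✓ 2313:Mon 2314:Tue 2315:Wed 2316:Fri✓ 2317:Sat✓ 2318:Sun✓ 2319:Mon 2320:Wed 2321:Thu 2322:Fri✓
Years with five Sundays: 2276, 2277, 2278, 2282, 2283, 2288, 2289, 2293, 2294, 2295, 2299, 2300, 2301, 2305, 2306, 2307, 2311, 2312, 2316, 2317, 2318, 2322 → 22.

22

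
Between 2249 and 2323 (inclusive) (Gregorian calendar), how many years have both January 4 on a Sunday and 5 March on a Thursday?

7

Check each year's weekday for January 4 and 5 March:
  2249: Thu/Mon  2250: Fri/Tue  2251: Sat/Wed  2252: Sun/Fri  2253: Tue/Sat  2254: Wed/Sun  2255: Thu/Mon  2256: Fri/Wed  2257: Sun/Thu ✓  2258: Mon/Fri  2259: Tue/Sat  2260: Wed/Mon  2261: Fri/Tue  2262: Sat/Wed  …(47 more)…  2310: Tue/Sat  2311: Wed/Sun  2312: Thu/Tue  2313: Sat/Wed  2314: Sun/Thu ✓  2315: Mon/Fri  2316: Tue/Sun  2317: Thu/Mon  2318: Fri/Tue  2319: Sat/Wed  2320: Sun/Fri  2321: Tue/Sat  2322: Wed/Sun  2323: Thu/Mon
Both conditions hold in: 2257, 2263, 2274, 2285, 2291, 2303, 2314 — 7.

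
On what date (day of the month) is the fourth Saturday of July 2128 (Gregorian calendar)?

24

July 1, 2128 is a Thursday, so the first Saturday is the 3rd.
The fourth Saturday is 3 + 21 = 24.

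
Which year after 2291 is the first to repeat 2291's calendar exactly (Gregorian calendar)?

Two years share a calendar iff Jan 1 falls on the same weekday and both are leap or both are common. 2291: Jan 1 is Thursday, common year.
2292: Jan 1 Friday, leap
2293: Jan 1 Sunday, common
2294: Jan 1 Monday, common
2295: Jan 1 Tuesday, common
2296: Jan 1 Wednesday, leap
2297: Jan 1 Friday, common
2298: Jan 1 Saturday, common
2299: Jan 1 Sunday, common
2300: Jan 1 Monday, common
2301: Jan 1 Tuesday, common
2302: Jan 1 Wednesday, common
2303: Jan 1 Thursday, common
2303 matches on both conditions.

2303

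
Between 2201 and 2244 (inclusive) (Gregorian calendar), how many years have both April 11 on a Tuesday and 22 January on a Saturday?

1

Check each year's weekday for April 11 and 22 January:
  2201: Sat/Thu  2202: Sun/Fri  2203: Mon/Sat  2204: Wed/Sun  2205: Thu/Tue  2206: Fri/Wed  2207: Sat/Thu  2208: Mon/Fri  2209: Tue/Sun  2210: Wed/Mon  2211: Thu/Tue  2212: Sat/Wed  2213: Sun/Fri  2214: Mon/Sat  …(16 more)…  2231: Mon/Sat  2232: Wed/Sun  2233: Thu/Tue  2234: Fri/Wed  2235: Sat/Thu  2236: Mon/Fri  2237: Tue/Sun  2238: Wed/Mon  2239: Thu/Tue  2240: Sat/Wed  2241: Sun/Fri  2242: Mon/Sat  2243: Tue/Sun  2244: Thu/Mon
Both conditions hold in: 2220 — 1.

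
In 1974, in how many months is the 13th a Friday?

Check the 13th of each month of 1974: Jan 13: Sun, Feb 13: Wed, Mar 13: Wed, Apr 13: Sat, May 13: Mon, Jun 13: Thu, Jul 13: Sat, Aug 13: Tue, Sep 13: Fri, Oct 13: Sun, Nov 13: Wed, Dec 13: Fri.
Friday occurs in September, December — 2 months.

2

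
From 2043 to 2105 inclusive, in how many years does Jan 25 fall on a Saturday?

Track Jan 25's weekday year by year (advancing +1, or +2 across a Feb 29):
  2043: Sun  2044: Mon (+1)  2045: Wed (+2)  2046: Thu (+1)  2047: Fri (+1)
  2048: Sat (+1) ✓  2049: Mon (+2)  2050: Tue (+1)  2051: Wed (+1)  2052: Thu (+1)
  2053: Sat (+2) ✓  2054: Sun (+1)  2055: Mon (+1)  2056: Tue (+1)  … (35 more years) …
  2092: Fri (+1)  2093: Sun (+2)  2094: Mon (+1)  2095: Tue (+1)  2096: Wed (+1)
  2097: Fri (+2)  2098: Sat (+1) ✓  2099: Sun (+1)  2100: Mon (+1)  2101: Tue (+1)
  2102: Wed (+1)  2103: Thu (+1)  2104: Fri (+1)  2105: Sun (+2)
Saturday years: 2048, 2053, 2059, 2070, 2076, 2081, 2087, 2098 — 8 in total.

8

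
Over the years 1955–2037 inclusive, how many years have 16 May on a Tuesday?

Track 16 May's weekday year by year (advancing +1, or +2 across a Feb 29):
  1955: Mon  1956: Wed (+2)  1957: Thu (+1)  1958: Fri (+1)  1959: Sat (+1)
  1960: Mon (+2)  1961: Tue (+1) ✓  1962: Wed (+1)  1963: Thu (+1)  1964: Sat (+2)
  1965: Sun (+1)  1966: Mon (+1)  1967: Tue (+1) ✓  1968: Thu (+2)  … (55 more years) …
  2024: Thu (+2)  2025: Fri (+1)  2026: Sat (+1)  2027: Sun (+1)  2028: Tue (+2) ✓
  2029: Wed (+1)  2030: Thu (+1)  2031: Fri (+1)  2032: Sun (+2)  2033: Mon (+1)
  2034: Tue (+1) ✓  2035: Wed (+1)  2036: Fri (+2)  2037: Sat (+1)
Tuesday years: 1961, 1967, 1972, 1978, 1989, 1995, 2000, 2006, 2017, 2023, 2028, 2034 — 12 in total.

12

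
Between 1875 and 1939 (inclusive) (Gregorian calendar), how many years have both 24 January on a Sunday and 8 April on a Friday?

3

Check each year's weekday for 24 January and 8 April:
  1875: Sun/Thu  1876: Mon/Sat  1877: Wed/Sun  1878: Thu/Mon  1879: Fri/Tue  1880: Sat/Thu  1881: Mon/Fri  1882: Tue/Sat  1883: Wed/Sun  1884: Thu/Tue  1885: Sat/Wed  1886: Sun/Thu  1887: Mon/Fri  1888: Tue/Sun  …(37 more)…  1926: Sun/Thu  1927: Mon/Fri  1928: Tue/Sun  1929: Thu/Mon  1930: Fri/Tue  1931: Sat/Wed  1932: Sun/Fri ✓  1933: Tue/Sat  1934: Wed/Sun  1935: Thu/Mon  1936: Fri/Wed  1937: Sun/Thu  1938: Mon/Fri  1939: Tue/Sat
Both conditions hold in: 1892, 1904, 1932 — 3.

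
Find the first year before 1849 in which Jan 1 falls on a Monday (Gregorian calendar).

Jan 1 advances by 2 weekdays after a leap year and by 1 after a common year.
1849: Jan 1 is Monday.
1848: Saturday (leap)
1847: Friday
1846: Thursday
1845: Wednesday
1844: Monday (leap)
1844 begins on a Monday

1844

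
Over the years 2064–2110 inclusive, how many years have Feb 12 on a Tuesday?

8

Track Feb 12's weekday year by year (advancing +1, or +2 across a Feb 29):
  2064: Tue ✓  2065: Thu (+2)  2066: Fri (+1)  2067: Sat (+1)  2068: Sun (+1)
  2069: Tue (+2) ✓  2070: Wed (+1)  2071: Thu (+1)  2072: Fri (+1)  2073: Sun (+2)
  2074: Mon (+1)  2075: Tue (+1) ✓  2076: Wed (+1)  2077: Fri (+2)  … (19 more years) …
  2097: Tue (+2) ✓  2098: Wed (+1)  2099: Thu (+1)  2100: Fri (+1)  2101: Sat (+1)
  2102: Sun (+1)  2103: Mon (+1)  2104: Tue (+1) ✓  2105: Thu (+2)  2106: Fri (+1)
  2107: Sat (+1)  2108: Sun (+1)  2109: Tue (+2) ✓  2110: Wed (+1)
Tuesday years: 2064, 2069, 2075, 2086, 2092, 2097, 2104, 2109 — 8 in total.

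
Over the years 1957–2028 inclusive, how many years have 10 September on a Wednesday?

Track 10 September's weekday year by year (advancing +1, or +2 across a Feb 29):
  1957: Tue  1958: Wed (+1) ✓  1959: Thu (+1)  1960: Sat (+2)  1961: Sun (+1)
  1962: Mon (+1)  1963: Tue (+1)  1964: Thu (+2)  1965: Fri (+1)  1966: Sat (+1)
  1967: Sun (+1)  1968: Tue (+2)  1969: Wed (+1) ✓  1970: Thu (+1)  … (44 more years) …
  2015: Thu (+1)  2016: Sat (+2)  2017: Sun (+1)  2018: Mon (+1)  2019: Tue (+1)
  2020: Thu (+2)  2021: Fri (+1)  2022: Sat (+1)  2023: Sun (+1)  2024: Tue (+2)
  2025: Wed (+1) ✓  2026: Thu (+1)  2027: Fri (+1)  2028: Sun (+2)
Wednesday years: 1958, 1969, 1975, 1980, 1986, 1997, 2003, 2008, 2014, 2025 — 10 in total.

10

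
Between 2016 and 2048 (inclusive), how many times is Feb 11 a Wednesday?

4

Track Feb 11's weekday year by year (advancing +1, or +2 across a Feb 29):
  2016: Thu  2017: Sat (+2)  2018: Sun (+1)  2019: Mon (+1)  2020: Tue (+1)
  2021: Thu (+2)  2022: Fri (+1)  2023: Sat (+1)  2024: Sun (+1)  2025: Tue (+2)
  2026: Wed (+1) ✓  2027: Thu (+1)  2028: Fri (+1)  2029: Sun (+2)  … (5 more years) …
  2035: Sun (+1)  2036: Mon (+1)  2037: Wed (+2) ✓  2038: Thu (+1)  2039: Fri (+1)
  2040: Sat (+1)  2041: Mon (+2)  2042: Tue (+1)  2043: Wed (+1) ✓  2044: Thu (+1)
  2045: Sat (+2)  2046: Sun (+1)  2047: Mon (+1)  2048: Tue (+1)
Wednesday years: 2026, 2032, 2037, 2043 — 4 in total.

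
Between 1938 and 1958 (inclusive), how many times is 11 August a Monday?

Track 11 August's weekday year by year (advancing +1, or +2 across a Feb 29):
  1938: Thu  1939: Fri (+1)  1940: Sun (+2)  1941: Mon (+1) ✓  1942: Tue (+1)
  1943: Wed (+1)  1944: Fri (+2)  1945: Sat (+1)  1946: Sun (+1)  1947: Mon (+1) ✓
  1948: Wed (+2)  1949: Thu (+1)  1950: Fri (+1)  1951: Sat (+1)  1952: Mon (+2) ✓
  1953: Tue (+1)  1954: Wed (+1)  1955: Thu (+1)  1956: Sat (+2)  1957: Sun (+1)
  1958: Mon (+1) ✓
Monday years: 1941, 1947, 1952, 1958 — 4 in total.

4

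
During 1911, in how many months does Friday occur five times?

4

A month of length L has five Fridays iff its first Friday is on day ≤ L−28 (so day 1–3 in a 31-day month, 1–2 in a 30-day month, day 1 in a leap February).
Checking each month of 1911: Jan starts Sun (31d); Feb starts Wed (28d); Mar starts Wed (31d) ✓; Apr starts Sat (30d); May starts Mon (31d); Jun starts Thu (30d) ✓; Jul starts Sat (31d); Aug starts Tue (31d); Sep starts Fri (30d) ✓; Oct starts Sun (31d); Nov starts Wed (30d); Dec starts Fri (31d) ✓.
Five-Friday months: March, June, September, December → 4.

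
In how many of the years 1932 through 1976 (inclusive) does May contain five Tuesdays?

May has 31 days; it has five Tuesdays when Tuesday falls among the first (month-length − 28) days — i.e. when May 1 is one of Tuesday/Monday/Sunday.
May 1 by year: 1932:Sun✓ 1933:Mon✓ 1934:Tue✓ 1935:Wed 1936:Fri 1937:Sat 1938:Sun✓ 1939:Mon✓ 1940:Wed 1941:Thu 1942:Fri 1943:Sat 1944:Mon✓ 1945:Tue✓ 1946:Wed …(15 more)… 1962:Tue✓ 1963:Wed 1964:Fri 1965:Sat 1966:Sun✓ 1967:Mon✓ 1968:Wed 1969:Thu 1970:Fri 1971:Sat 1972:Mon✓ 1973:Tue✓ 1974:Wed 1975:Thu 1976:Sat
Years with five Tuesdays: 1932, 1933, 1934, 1938, 1939, 1944, 1945, 1949, 1950, 1951, 1955, 1956, 1960, 1961, 1962, 1966, 1967, 1972, 1973 → 19.

19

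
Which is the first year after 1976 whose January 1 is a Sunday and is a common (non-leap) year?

1978

Jan 1 advances by 2 weekdays after a leap year and by 1 after a common year.
1976: Jan 1 is Thursday (leap).
1977: Saturday
1978: Sunday
1978 begins on a Sunday and is a common year.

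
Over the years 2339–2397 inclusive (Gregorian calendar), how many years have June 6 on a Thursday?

Track June 6's weekday year by year (advancing +1, or +2 across a Feb 29):
  2339: Tue  2340: Thu (+2) ✓  2341: Fri (+1)  2342: Sat (+1)  2343: Sun (+1)
  2344: Tue (+2)  2345: Wed (+1)  2346: Thu (+1) ✓  2347: Fri (+1)  2348: Sun (+2)
  2349: Mon (+1)  2350: Tue (+1)  2351: Wed (+1)  2352: Fri (+2)  … (31 more years) …
  2384: Wed (+2)  2385: Thu (+1) ✓  2386: Fri (+1)  2387: Sat (+1)  2388: Mon (+2)
  2389: Tue (+1)  2390: Wed (+1)  2391: Thu (+1) ✓  2392: Sat (+2)  2393: Sun (+1)
  2394: Mon (+1)  2395: Tue (+1)  2396: Thu (+2) ✓  2397: Fri (+1)
Thursday years: 2340, 2346, 2357, 2363, 2368, 2374, 2385, 2391, 2396 — 9 in total.

9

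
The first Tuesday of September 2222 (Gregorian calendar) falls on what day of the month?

3

September 1, 2222 is a Sunday, so the first Tuesday is the 3rd.
The first Tuesday is 3 + 0 = 3.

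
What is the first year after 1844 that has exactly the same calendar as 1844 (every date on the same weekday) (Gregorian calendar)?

1872

Two years share a calendar iff Jan 1 falls on the same weekday and both are leap or both are common. 1844: Jan 1 is Monday, leap year.
1845: Jan 1 Wednesday, common
1846: Jan 1 Thursday, common
1847: Jan 1 Friday, common
1848: Jan 1 Saturday, leap
1849: Jan 1 Monday, common
1850: Jan 1 Tuesday, common
1851: Jan 1 Wednesday, common
1852: Jan 1 Thursday, leap
1853: Jan 1 Saturday, common
1854: Jan 1 Sunday, common
1855: Jan 1 Monday, common
1856: Jan 1 Tuesday, leap
1857: Jan 1 Thursday, common
1858: Jan 1 Friday, common
1859: Jan 1 Saturday, common
1860: Jan 1 Sunday, leap
1861: Jan 1 Tuesday, common
1862: Jan 1 Wednesday, common
1863: Jan 1 Thursday, common
1864: Jan 1 Friday, leap
1865: Jan 1 Sunday, common
1866: Jan 1 Monday, common
1867: Jan 1 Tuesday, common
1868: Jan 1 Wednesday, leap
1869: Jan 1 Friday, common
1870: Jan 1 Saturday, common
1871: Jan 1 Sunday, common
1872: Jan 1 Monday, leap
1872 matches on both conditions.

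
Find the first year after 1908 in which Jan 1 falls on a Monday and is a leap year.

Jan 1 advances by 2 weekdays after a leap year and by 1 after a common year.
1908: Jan 1 is Wednesday (leap).
1909: Friday
1910: Saturday
1911: Sunday
1912: Monday (leap)
1912 begins on a Monday and is a leap year.

1912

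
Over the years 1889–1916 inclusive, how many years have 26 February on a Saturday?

3

Track 26 February's weekday year by year (advancing +1, or +2 across a Feb 29):
  1889: Tue  1890: Wed (+1)  1891: Thu (+1)  1892: Fri (+1)  1893: Sun (+2)
  1894: Mon (+1)  1895: Tue (+1)  1896: Wed (+1)  1897: Fri (+2)  1898: Sat (+1) ✓
  1899: Sun (+1)  1900: Mon (+1)  1901: Tue (+1)  1902: Wed (+1)  1903: Thu (+1)
  1904: Fri (+1)  1905: Sun (+2)  1906: Mon (+1)  1907: Tue (+1)  1908: Wed (+1)
  1909: Fri (+2)  1910: Sat (+1) ✓  1911: Sun (+1)  1912: Mon (+1)  1913: Wed (+2)
  1914: Thu (+1)  1915: Fri (+1)  1916: Sat (+1) ✓
Saturday years: 1898, 1910, 1916 — 3 in total.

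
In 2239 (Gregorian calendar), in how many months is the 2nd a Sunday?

Check the 2nd of each month of 2239: Jan 2: Wed, Feb 2: Sat, Mar 2: Sat, Apr 2: Tue, May 2: Thu, Jun 2: Sun, Jul 2: Tue, Aug 2: Fri, Sep 2: Mon, Oct 2: Wed, Nov 2: Sat, Dec 2: Mon.
Sunday occurs in June — 1 month.

1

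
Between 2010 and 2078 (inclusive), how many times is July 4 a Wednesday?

10

Track July 4's weekday year by year (advancing +1, or +2 across a Feb 29):
  2010: Sun  2011: Mon (+1)  2012: Wed (+2) ✓  2013: Thu (+1)  2014: Fri (+1)
  2015: Sat (+1)  2016: Mon (+2)  2017: Tue (+1)  2018: Wed (+1) ✓  2019: Thu (+1)
  2020: Sat (+2)  2021: Sun (+1)  2022: Mon (+1)  2023: Tue (+1)  … (41 more years) …
  2065: Sat (+1)  2066: Sun (+1)  2067: Mon (+1)  2068: Wed (+2) ✓  2069: Thu (+1)
  2070: Fri (+1)  2071: Sat (+1)  2072: Mon (+2)  2073: Tue (+1)  2074: Wed (+1) ✓
  2075: Thu (+1)  2076: Sat (+2)  2077: Sun (+1)  2078: Mon (+1)
Wednesday years: 2012, 2018, 2029, 2035, 2040, 2046, 2057, 2063, 2068, 2074 — 10 in total.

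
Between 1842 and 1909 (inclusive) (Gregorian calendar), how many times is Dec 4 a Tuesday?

10

Track Dec 4's weekday year by year (advancing +1, or +2 across a Feb 29):
  1842: Sun  1843: Mon (+1)  1844: Wed (+2)  1845: Thu (+1)  1846: Fri (+1)
  1847: Sat (+1)  1848: Mon (+2)  1849: Tue (+1) ✓  1850: Wed (+1)  1851: Thu (+1)
  1852: Sat (+2)  1853: Sun (+1)  1854: Mon (+1)  1855: Tue (+1) ✓  … (40 more years) …
  1896: Fri (+2)  1897: Sat (+1)  1898: Sun (+1)  1899: Mon (+1)  1900: Tue (+1) ✓
  1901: Wed (+1)  1902: Thu (+1)  1903: Fri (+1)  1904: Sun (+2)  1905: Mon (+1)
  1906: Tue (+1) ✓  1907: Wed (+1)  1908: Fri (+2)  1909: Sat (+1)
Tuesday years: 1849, 1855, 1860, 1866, 1877, 1883, 1888, 1894, 1900, 1906 — 10 in total.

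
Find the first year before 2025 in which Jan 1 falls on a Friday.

Jan 1 advances by 2 weekdays after a leap year and by 1 after a common year.
2025: Jan 1 is Wednesday.
2024: Monday (leap)
2023: Sunday
2022: Saturday
2021: Friday
2021 begins on a Friday

2021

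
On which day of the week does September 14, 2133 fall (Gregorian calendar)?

Monday

January 1, 2133 is a Thursday.
September 14 is day 257 of the year, i.e. 256 days after Jan 1.
256 mod 7 = 4, so advance 4 weekdays from Thursday: Monday.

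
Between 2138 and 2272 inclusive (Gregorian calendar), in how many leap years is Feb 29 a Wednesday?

5

Leap years in 2138–2272: 33 of them.
Feb 29 weekday advances by 5 (mod 7) from one leap year to the next four years later (or differs when a century non-leap intervenes).
Leap-day weekdays: 2140:Mon 2144:Sat 2148:Thu 2152:Tue 2156:Sun 2160:Fri 2164:Wed✓ 2168:Mon 2172:Sat 2176:Thu 2180:Tue 2184:Sun 2188:Fri …(7 more)… 2224:Sun 2228:Fri 2232:Wed✓ 2236:Mon 2240:Sat 2244:Thu 2248:Tue 2252:Sun 2256:Fri 2260:Wed✓ 2264:Mon 2268:Sat 2272:Thu
Wednesday: 2164, 2192, 2204, 2232, 2260 → 5.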